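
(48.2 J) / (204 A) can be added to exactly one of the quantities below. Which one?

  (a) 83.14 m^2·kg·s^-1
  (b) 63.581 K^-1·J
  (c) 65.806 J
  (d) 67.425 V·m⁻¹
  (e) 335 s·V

Reference: [kg·m²·s⁻²] / [A] = kg·m²·s⁻²·A⁻¹.
Each option:
  (a) kg·m²·s⁻¹
  (b) J·K⁻¹ = N·m·K⁻¹ = kg·m²·s⁻²·K⁻¹
  (c) J = N·m = kg·m²·s⁻²
  (d) V·m⁻¹ = J·C⁻¹·m⁻¹ = kg·m·s⁻³·A⁻¹
  (e) V·s = J·C⁻¹·s = kg·m²·s⁻²·A⁻¹  ← same
Only (e) matches kg·m²·s⁻²·A⁻¹.

(e)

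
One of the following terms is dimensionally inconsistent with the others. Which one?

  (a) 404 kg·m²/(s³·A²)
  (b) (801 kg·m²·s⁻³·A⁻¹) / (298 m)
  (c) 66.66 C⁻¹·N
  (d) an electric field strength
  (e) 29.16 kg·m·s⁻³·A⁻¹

Dimensions:
  (a) kg·m²·s⁻³·A⁻²
  (b) [kg·m²·s⁻³·A⁻¹] / [m] = kg·m·s⁻³·A⁻¹
  (c) N·C⁻¹ = kg·m·s⁻²·(s·A)⁻¹ = kg·m·s⁻³·A⁻¹
  (d) [electric field strength] = kg·m·s⁻³·A⁻¹
  (e) kg·m·s⁻³·A⁻¹
All reduce to kg·m·s⁻³·A⁻¹ except (a), which is kg·m²·s⁻³·A⁻².

(a)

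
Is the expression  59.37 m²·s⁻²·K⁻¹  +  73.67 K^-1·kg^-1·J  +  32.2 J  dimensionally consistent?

In SI base units:
  59.37 m²·s⁻²·K⁻¹:  m²·s⁻²·K⁻¹
  73.67 K^-1·kg^-1·J:  J·kg⁻¹·K⁻¹ = N·m·kg⁻¹·K⁻¹ = m²·s⁻²·K⁻¹
  32.2 J:  J = N·m = kg·m²·s⁻²
The terms do not share a single dimension (kg·m²·s⁻² vs m²·s⁻²·K⁻¹).

No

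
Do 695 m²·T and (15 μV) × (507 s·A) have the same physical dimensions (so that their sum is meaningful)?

No

Expand each in SI base units:
  695 m²·T:  T·m² = Wb·m⁻²·m² = kg·m²·s⁻²·A⁻¹
  (15 μV) × (507 s·A):  [kg·m²·s⁻³·A⁻¹] · [s·A] = kg·m²·s⁻²
kg·m²·s⁻²·A⁻¹ ≠ kg·m²·s⁻², so they cannot be added.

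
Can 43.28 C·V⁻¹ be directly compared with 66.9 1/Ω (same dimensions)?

No

Expand each in SI base units:
  43.28 C·V⁻¹:  C·V⁻¹ = s·A·(J·C⁻¹)⁻¹ = kg⁻¹·m⁻²·s⁴·A²
  66.9 1/Ω:  Ω⁻¹ = (V·A⁻¹)⁻¹ = kg⁻¹·m⁻²·s³·A²
kg⁻¹·m⁻²·s⁴·A² ≠ kg⁻¹·m⁻²·s³·A², so they cannot be added.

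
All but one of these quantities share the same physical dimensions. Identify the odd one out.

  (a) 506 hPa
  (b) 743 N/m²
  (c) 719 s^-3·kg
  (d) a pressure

(c)

In SI base units:
  (a) Pa = N·m⁻² = kg·m⁻¹·s⁻²
  (b) N·m⁻² = kg·m·s⁻²·m⁻² = kg·m⁻¹·s⁻²
  (c) kg·s⁻³
  (d) [pressure] = kg·m⁻¹·s⁻²
All reduce to kg·m⁻¹·s⁻² except (c), which is kg·s⁻³.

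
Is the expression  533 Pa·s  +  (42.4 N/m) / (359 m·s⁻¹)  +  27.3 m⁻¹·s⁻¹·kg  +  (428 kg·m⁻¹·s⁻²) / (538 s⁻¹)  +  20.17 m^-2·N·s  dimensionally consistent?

Yes

Reduce each to base SI dimensions:
  533 Pa·s:  Pa·s = N·m⁻²·s = kg·m⁻¹·s⁻¹
  (42.4 N/m) / (359 m·s⁻¹):  [kg·s⁻²] / [m·s⁻¹] = kg·m⁻¹·s⁻¹
  27.3 m⁻¹·s⁻¹·kg:  kg·m⁻¹·s⁻¹
  (428 kg·m⁻¹·s⁻²) / (538 s⁻¹):  [kg·m⁻¹·s⁻²] / [s⁻¹] = kg·m⁻¹·s⁻¹
  20.17 m^-2·N·s:  N·s·m⁻² = kg·m·s⁻²·s·m⁻² = kg·m⁻¹·s⁻¹
Every term reduces to kg·m⁻¹·s⁻¹.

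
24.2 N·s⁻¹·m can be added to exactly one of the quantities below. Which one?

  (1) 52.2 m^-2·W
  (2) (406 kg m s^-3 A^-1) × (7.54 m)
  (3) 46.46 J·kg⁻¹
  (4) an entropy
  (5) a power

Reference: N·m·s⁻¹ = kg·m·s⁻²·m·s⁻¹ = kg·m²·s⁻³.
Each option:
  (1) W·m⁻² = J·s⁻¹·m⁻² = kg·s⁻³
  (2) [kg·m·s⁻³·A⁻¹] · [m] = kg·m²·s⁻³·A⁻¹
  (3) J·kg⁻¹ = N·m·kg⁻¹ = m²·s⁻²
  (4) [entropy] = kg·m²·s⁻²·K⁻¹
  (5) [power] = kg·m²·s⁻³  ← same
Only (5) matches kg·m²·s⁻³.

(5)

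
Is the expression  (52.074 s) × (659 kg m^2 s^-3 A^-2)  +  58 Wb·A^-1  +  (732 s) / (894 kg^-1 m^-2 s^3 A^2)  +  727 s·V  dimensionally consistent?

Dimensions:
  (52.074 s) × (659 kg m^2 s^-3 A^-2):  [s] · [kg·m²·s⁻³·A⁻²] = kg·m²·s⁻²·A⁻²
  58 Wb·A^-1:  Wb·A⁻¹ = V·s·A⁻¹ = kg·m²·s⁻²·A⁻²
  (732 s) / (894 kg^-1 m^-2 s^3 A^2):  [s] / [kg⁻¹·m⁻²·s³·A²] = kg·m²·s⁻²·A⁻²
  727 s·V:  V·s = J·C⁻¹·s = kg·m²·s⁻²·A⁻¹
The terms do not share a single dimension (kg·m²·s⁻²·A⁻² vs kg·m²·s⁻²·A⁻¹).

No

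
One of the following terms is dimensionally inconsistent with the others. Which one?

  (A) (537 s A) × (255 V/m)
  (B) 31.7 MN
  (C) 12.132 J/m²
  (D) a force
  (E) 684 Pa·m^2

(C)

Work out the base dimensions of each:
  (A) [s·A] · [kg·m·s⁻³·A⁻¹] = kg·m·s⁻²
  (B) N = kg·m·s⁻²
  (C) J·m⁻² = N·m·m⁻² = kg·s⁻²
  (D) [force] = kg·m·s⁻²
  (E) Pa·m² = N·m⁻²·m² = kg·m·s⁻²
All reduce to kg·m·s⁻² except (C), which is kg·s⁻².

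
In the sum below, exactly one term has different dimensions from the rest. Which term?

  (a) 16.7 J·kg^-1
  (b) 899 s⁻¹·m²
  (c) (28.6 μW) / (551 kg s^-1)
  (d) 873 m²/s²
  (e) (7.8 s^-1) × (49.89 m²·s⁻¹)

(b)

Expand each in SI base units:
  (a) J·kg⁻¹ = N·m·kg⁻¹ = m²·s⁻²
  (b) m²·s⁻¹
  (c) [kg·m²·s⁻³] / [kg·s⁻¹] = m²·s⁻²
  (d) m²·s⁻²
  (e) [s⁻¹] · [m²·s⁻¹] = m²·s⁻²
All reduce to m²·s⁻² except (b), which is m²·s⁻¹.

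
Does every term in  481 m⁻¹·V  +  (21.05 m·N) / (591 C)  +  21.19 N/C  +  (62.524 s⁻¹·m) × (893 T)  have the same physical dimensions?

Reduce each to base SI dimensions:
  481 m⁻¹·V:  V·m⁻¹ = J·C⁻¹·m⁻¹ = kg·m·s⁻³·A⁻¹
  (21.05 m·N) / (591 C):  [kg·m²·s⁻²] / [s·A] = kg·m²·s⁻³·A⁻¹
  21.19 N/C:  N·C⁻¹ = kg·m·s⁻²·(s·A)⁻¹ = kg·m·s⁻³·A⁻¹
  (62.524 s⁻¹·m) × (893 T):  [m·s⁻¹] · [kg·s⁻²·A⁻¹] = kg·m·s⁻³·A⁻¹
The terms do not share a single dimension (kg·m²·s⁻³·A⁻¹ vs kg·m·s⁻³·A⁻¹).

No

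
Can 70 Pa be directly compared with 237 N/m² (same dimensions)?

Yes

Work out the base dimensions of each:
  70 Pa:  Pa = N·m⁻² = kg·m⁻¹·s⁻²
  237 N/m²:  N·m⁻² = kg·m·s⁻²·m⁻² = kg·m⁻¹·s⁻²
Both are kg·m⁻¹·s⁻², so they have the same dimensions and can be added.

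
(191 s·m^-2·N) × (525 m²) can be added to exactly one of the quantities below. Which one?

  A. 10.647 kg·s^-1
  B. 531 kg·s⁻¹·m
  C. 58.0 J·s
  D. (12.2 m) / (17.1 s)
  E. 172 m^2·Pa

Reference: [kg·m⁻¹·s⁻¹] · [m²] = kg·m·s⁻¹.
Each option:
  A. kg·s⁻¹
  B. kg·m·s⁻¹  ← same
  C. J·s = N·m·s = kg·m²·s⁻¹
  D. [m] / [s] = m·s⁻¹
  E. Pa·m² = N·m⁻²·m² = kg·m·s⁻²
Only B. matches kg·m·s⁻¹.

B.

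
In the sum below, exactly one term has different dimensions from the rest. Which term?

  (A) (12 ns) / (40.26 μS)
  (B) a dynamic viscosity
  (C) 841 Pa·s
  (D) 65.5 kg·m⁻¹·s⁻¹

(A)

In SI base units:
  (A) [s] / [kg⁻¹·m⁻²·s³·A²] = kg·m²·s⁻²·A⁻²
  (B) [dynamic viscosity] = kg·m⁻¹·s⁻¹
  (C) Pa·s = N·m⁻²·s = kg·m⁻¹·s⁻¹
  (D) kg·m⁻¹·s⁻¹
All reduce to kg·m⁻¹·s⁻¹ except (A), which is kg·m²·s⁻²·A⁻².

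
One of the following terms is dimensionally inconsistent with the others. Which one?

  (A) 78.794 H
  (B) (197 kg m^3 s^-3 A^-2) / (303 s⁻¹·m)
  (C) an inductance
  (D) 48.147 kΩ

Dimensions:
  (A) H = V·s·A⁻¹ = kg·m²·s⁻²·A⁻²
  (B) [kg·m³·s⁻³·A⁻²] / [m·s⁻¹] = kg·m²·s⁻²·A⁻²
  (C) [inductance] = kg·m²·s⁻²·A⁻²
  (D) Ω = V·A⁻¹ = kg·m²·s⁻³·A⁻²
All reduce to kg·m²·s⁻²·A⁻² except (D), which is kg·m²·s⁻³·A⁻².

(D)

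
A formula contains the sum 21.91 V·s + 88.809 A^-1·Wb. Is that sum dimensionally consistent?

Expand each in SI base units:
  21.91 V·s:  V·s = J·C⁻¹·s = kg·m²·s⁻²·A⁻¹
  88.809 A^-1·Wb:  Wb·A⁻¹ = V·s·A⁻¹ = kg·m²·s⁻²·A⁻²
kg·m²·s⁻²·A⁻¹ ≠ kg·m²·s⁻²·A⁻², so they cannot be added.

No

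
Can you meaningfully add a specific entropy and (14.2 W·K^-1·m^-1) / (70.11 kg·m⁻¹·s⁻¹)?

Yes

Work out the base dimensions of each:
  a specific entropy:  [specific entropy] = m²·s⁻²·K⁻¹
  (14.2 W·K^-1·m^-1) / (70.11 kg·m⁻¹·s⁻¹):  [kg·m·s⁻³·K⁻¹] / [kg·m⁻¹·s⁻¹] = m²·s⁻²·K⁻¹
Both are m²·s⁻²·K⁻¹, so they have the same dimensions and can be added.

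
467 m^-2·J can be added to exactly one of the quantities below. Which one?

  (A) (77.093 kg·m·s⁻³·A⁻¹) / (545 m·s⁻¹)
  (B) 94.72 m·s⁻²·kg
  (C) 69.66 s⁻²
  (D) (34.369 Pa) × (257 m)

(D)

Reference: J·m⁻² = N·m·m⁻² = kg·s⁻².
Each option:
  (A) [kg·m·s⁻³·A⁻¹] / [m·s⁻¹] = kg·s⁻²·A⁻¹
  (B) kg·m·s⁻²
  (C) s⁻²
  (D) [kg·m⁻¹·s⁻²] · [m] = kg·s⁻²  ← same
Only (D) matches kg·s⁻².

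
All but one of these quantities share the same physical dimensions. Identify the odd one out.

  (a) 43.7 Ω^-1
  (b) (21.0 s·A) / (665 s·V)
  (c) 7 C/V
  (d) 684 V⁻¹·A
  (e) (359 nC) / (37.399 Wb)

(c)

In SI base units:
  (a) Ω⁻¹ = (V·A⁻¹)⁻¹ = kg⁻¹·m⁻²·s³·A²
  (b) [s·A] / [kg·m²·s⁻²·A⁻¹] = kg⁻¹·m⁻²·s³·A²
  (c) C·V⁻¹ = s·A·(J·C⁻¹)⁻¹ = kg⁻¹·m⁻²·s⁴·A²
  (d) A·V⁻¹ = A·(J·C⁻¹)⁻¹ = kg⁻¹·m⁻²·s³·A²
  (e) [s·A] / [kg·m²·s⁻²·A⁻¹] = kg⁻¹·m⁻²·s³·A²
All reduce to kg⁻¹·m⁻²·s³·A² except (c), which is kg⁻¹·m⁻²·s⁴·A².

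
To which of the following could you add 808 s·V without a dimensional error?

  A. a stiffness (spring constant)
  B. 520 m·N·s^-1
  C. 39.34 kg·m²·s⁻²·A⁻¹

Reference: V·s = J·C⁻¹·s = kg·m²·s⁻²·A⁻¹.
Each option:
  A. [stiffness (spring constant)] = kg·s⁻²
  B. N·m·s⁻¹ = kg·m·s⁻²·m·s⁻¹ = kg·m²·s⁻³
  C. kg·m²·s⁻²·A⁻¹  ← same
Only C. matches kg·m²·s⁻²·A⁻¹.

C.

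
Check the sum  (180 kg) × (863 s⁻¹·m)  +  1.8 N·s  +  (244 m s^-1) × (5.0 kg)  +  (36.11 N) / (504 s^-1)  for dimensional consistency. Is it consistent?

Reduce each to base SI dimensions:
  (180 kg) × (863 s⁻¹·m):  [kg] · [m·s⁻¹] = kg·m·s⁻¹
  1.8 N·s:  N·s = kg·m·s⁻²·s = kg·m·s⁻¹
  (244 m s^-1) × (5.0 kg):  [m·s⁻¹] · [kg] = kg·m·s⁻¹
  (36.11 N) / (504 s^-1):  [kg·m·s⁻²] / [s⁻¹] = kg·m·s⁻¹
Every term reduces to kg·m·s⁻¹.

Yes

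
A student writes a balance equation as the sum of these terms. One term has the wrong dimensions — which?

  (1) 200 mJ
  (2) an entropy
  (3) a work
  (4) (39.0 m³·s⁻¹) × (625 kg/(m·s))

Expand each in SI base units:
  (1) J = N·m = kg·m²·s⁻²
  (2) [entropy] = kg·m²·s⁻²·K⁻¹
  (3) [work] = kg·m²·s⁻²
  (4) [m³·s⁻¹] · [kg·m⁻¹·s⁻¹] = kg·m²·s⁻²
All reduce to kg·m²·s⁻² except (2), which is kg·m²·s⁻²·K⁻¹.

(2)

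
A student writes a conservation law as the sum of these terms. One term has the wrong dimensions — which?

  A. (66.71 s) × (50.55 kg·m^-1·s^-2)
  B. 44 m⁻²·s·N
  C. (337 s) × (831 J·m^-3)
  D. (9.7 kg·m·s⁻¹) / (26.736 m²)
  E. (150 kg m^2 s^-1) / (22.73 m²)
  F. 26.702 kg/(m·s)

Dimensions:
  A. [s] · [kg·m⁻¹·s⁻²] = kg·m⁻¹·s⁻¹
  B. N·s·m⁻² = kg·m·s⁻²·s·m⁻² = kg·m⁻¹·s⁻¹
  C. [s] · [kg·m⁻¹·s⁻²] = kg·m⁻¹·s⁻¹
  D. [kg·m·s⁻¹] / [m²] = kg·m⁻¹·s⁻¹
  E. [kg·m²·s⁻¹] / [m²] = kg·s⁻¹
  F. kg·m⁻¹·s⁻¹
All reduce to kg·m⁻¹·s⁻¹ except E., which is kg·s⁻¹.

E.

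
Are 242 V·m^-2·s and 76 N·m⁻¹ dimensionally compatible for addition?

Expand each in SI base units:
  242 V·m^-2·s:  V·s·m⁻² = J·C⁻¹·s·m⁻² = kg·s⁻²·A⁻¹
  76 N·m⁻¹:  N·m⁻¹ = kg·m·s⁻²·m⁻¹ = kg·s⁻²
kg·s⁻²·A⁻¹ ≠ kg·s⁻², so they cannot be added.

No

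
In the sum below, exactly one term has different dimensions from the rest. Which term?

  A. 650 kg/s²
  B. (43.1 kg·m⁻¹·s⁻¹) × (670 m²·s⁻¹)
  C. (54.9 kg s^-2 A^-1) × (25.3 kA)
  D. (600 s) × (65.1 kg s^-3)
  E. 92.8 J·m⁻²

Expand each in SI base units:
  A. kg·s⁻²
  B. [kg·m⁻¹·s⁻¹] · [m²·s⁻¹] = kg·m·s⁻²
  C. [kg·s⁻²·A⁻¹] · [A] = kg·s⁻²
  D. [s] · [kg·s⁻³] = kg·s⁻²
  E. J·m⁻² = N·m·m⁻² = kg·s⁻²
All reduce to kg·s⁻² except B., which is kg·m·s⁻².

B.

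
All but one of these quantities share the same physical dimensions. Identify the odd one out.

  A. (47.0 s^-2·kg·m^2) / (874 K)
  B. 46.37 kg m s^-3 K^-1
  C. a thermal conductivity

Work out the base dimensions of each:
  A. [kg·m²·s⁻²] / [K] = kg·m²·s⁻²·K⁻¹
  B. kg·m·s⁻³·K⁻¹
  C. [thermal conductivity] = kg·m·s⁻³·K⁻¹
All reduce to kg·m·s⁻³·K⁻¹ except A., which is kg·m²·s⁻²·K⁻¹.

A.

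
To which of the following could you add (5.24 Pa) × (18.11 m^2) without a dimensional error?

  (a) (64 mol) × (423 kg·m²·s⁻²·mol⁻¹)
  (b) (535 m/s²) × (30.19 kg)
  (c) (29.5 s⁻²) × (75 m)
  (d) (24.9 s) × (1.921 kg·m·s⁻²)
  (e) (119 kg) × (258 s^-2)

Reference: [kg·m⁻¹·s⁻²] · [m²] = kg·m·s⁻².
Each option:
  (a) [mol] · [kg·m²·s⁻²·mol⁻¹] = kg·m²·s⁻²
  (b) [m·s⁻²] · [kg] = kg·m·s⁻²  ← same
  (c) [s⁻²] · [m] = m·s⁻²
  (d) [s] · [kg·m·s⁻²] = kg·m·s⁻¹
  (e) [kg] · [s⁻²] = kg·s⁻²
Only (b) matches kg·m·s⁻².

(b)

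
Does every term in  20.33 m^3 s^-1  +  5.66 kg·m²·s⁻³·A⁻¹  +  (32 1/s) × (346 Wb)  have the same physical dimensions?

Expand each in SI base units:
  20.33 m^3 s^-1:  m³·s⁻¹
  5.66 kg·m²·s⁻³·A⁻¹:  kg·m²·s⁻³·A⁻¹
  (32 1/s) × (346 Wb):  [s⁻¹] · [kg·m²·s⁻²·A⁻¹] = kg·m²·s⁻³·A⁻¹
The terms do not share a single dimension (kg·m²·s⁻³·A⁻¹ vs m³·s⁻¹).

No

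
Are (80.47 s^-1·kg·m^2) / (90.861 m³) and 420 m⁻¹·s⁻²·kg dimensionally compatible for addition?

Expand each in SI base units:
  (80.47 s^-1·kg·m^2) / (90.861 m³):  [kg·m²·s⁻¹] / [m³] = kg·m⁻¹·s⁻¹
  420 m⁻¹·s⁻²·kg:  kg·m⁻¹·s⁻²
kg·m⁻¹·s⁻¹ ≠ kg·m⁻¹·s⁻², so they cannot be added.

No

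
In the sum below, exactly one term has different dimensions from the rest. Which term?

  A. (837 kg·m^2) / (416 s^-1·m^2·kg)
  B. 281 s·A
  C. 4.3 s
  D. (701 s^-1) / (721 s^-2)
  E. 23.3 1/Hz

Expand each in SI base units:
  A. [kg·m²] / [kg·m²·s⁻¹] = s
  B. A·s = s·A
  C. s
  D. [s⁻¹] / [s⁻²] = s
  E. Hz⁻¹ = (s⁻¹)⁻¹ = s
All reduce to s except B., which is s·A.

B.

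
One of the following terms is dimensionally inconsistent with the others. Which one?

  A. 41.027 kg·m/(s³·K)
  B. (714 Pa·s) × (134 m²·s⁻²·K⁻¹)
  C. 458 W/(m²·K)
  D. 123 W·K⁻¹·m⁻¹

Expand each in SI base units:
  A. kg·m·s⁻³·K⁻¹
  B. [kg·m⁻¹·s⁻¹] · [m²·s⁻²·K⁻¹] = kg·m·s⁻³·K⁻¹
  C. W·m⁻²·K⁻¹ = J·s⁻¹·m⁻²·K⁻¹ = kg·s⁻³·K⁻¹
  D. W·m⁻¹·K⁻¹ = J·s⁻¹·m⁻¹·K⁻¹ = kg·m·s⁻³·K⁻¹
All reduce to kg·m·s⁻³·K⁻¹ except C., which is kg·s⁻³·K⁻¹.

C.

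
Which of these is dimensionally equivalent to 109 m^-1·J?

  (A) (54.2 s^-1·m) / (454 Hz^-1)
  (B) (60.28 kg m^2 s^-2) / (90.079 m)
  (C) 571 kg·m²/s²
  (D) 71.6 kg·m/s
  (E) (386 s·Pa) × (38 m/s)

(B)

Reference: J·m⁻¹ = N·m·m⁻¹ = kg·m·s⁻².
Each option:
  (A) [m·s⁻¹] / [s] = m·s⁻²
  (B) [kg·m²·s⁻²] / [m] = kg·m·s⁻²  ← same
  (C) kg·m²·s⁻²
  (D) kg·m·s⁻¹
  (E) [kg·m⁻¹·s⁻¹] · [m·s⁻¹] = kg·s⁻²
Only (B) matches kg·m·s⁻².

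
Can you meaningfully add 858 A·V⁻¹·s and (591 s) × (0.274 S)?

Expand each in SI base units:
  858 A·V⁻¹·s:  A·s·V⁻¹ = A·s·(J·C⁻¹)⁻¹ = kg⁻¹·m⁻²·s⁴·A²
  (591 s) × (0.274 S):  [s] · [kg⁻¹·m⁻²·s³·A²] = kg⁻¹·m⁻²·s⁴·A²
Both are kg⁻¹·m⁻²·s⁴·A², so they have the same dimensions and can be added.

Yes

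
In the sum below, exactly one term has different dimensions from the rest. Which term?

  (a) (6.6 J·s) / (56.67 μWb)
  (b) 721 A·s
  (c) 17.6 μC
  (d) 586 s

Expand each in SI base units:
  (a) [kg·m²·s⁻¹] / [kg·m²·s⁻²·A⁻¹] = s·A
  (b) A·s = s·A
  (c) C = s·A
  (d) s
All reduce to s·A except (d), which is s.

(d)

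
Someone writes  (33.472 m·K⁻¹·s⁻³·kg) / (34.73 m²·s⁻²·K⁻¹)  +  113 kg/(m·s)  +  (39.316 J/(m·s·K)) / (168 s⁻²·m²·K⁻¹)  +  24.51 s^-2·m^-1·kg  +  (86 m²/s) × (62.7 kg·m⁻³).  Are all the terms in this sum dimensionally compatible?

No

Work out the base dimensions of each:
  (33.472 m·K⁻¹·s⁻³·kg) / (34.73 m²·s⁻²·K⁻¹):  [kg·m·s⁻³·K⁻¹] / [m²·s⁻²·K⁻¹] = kg·m⁻¹·s⁻¹
  113 kg/(m·s):  kg·m⁻¹·s⁻¹
  (39.316 J/(m·s·K)) / (168 s⁻²·m²·K⁻¹):  [kg·m·s⁻³·K⁻¹] / [m²·s⁻²·K⁻¹] = kg·m⁻¹·s⁻¹
  24.51 s^-2·m^-1·kg:  kg·m⁻¹·s⁻²
  (86 m²/s) × (62.7 kg·m⁻³):  [m²·s⁻¹] · [kg·m⁻³] = kg·m⁻¹·s⁻¹
The terms do not share a single dimension (kg·m⁻¹·s⁻² vs kg·m⁻¹·s⁻¹).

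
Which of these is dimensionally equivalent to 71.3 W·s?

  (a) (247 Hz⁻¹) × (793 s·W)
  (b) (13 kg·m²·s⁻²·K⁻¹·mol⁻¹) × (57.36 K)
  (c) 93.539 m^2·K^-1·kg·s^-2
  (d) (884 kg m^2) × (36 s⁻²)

(d)

Reference: W·s = J·s⁻¹·s = kg·m²·s⁻².
Each option:
  (a) [s] · [kg·m²·s⁻²] = kg·m²·s⁻¹
  (b) [kg·m²·s⁻²·K⁻¹·mol⁻¹] · [K] = kg·m²·s⁻²·mol⁻¹
  (c) kg·m²·s⁻²·K⁻¹
  (d) [kg·m²] · [s⁻²] = kg·m²·s⁻²  ← same
Only (d) matches kg·m²·s⁻².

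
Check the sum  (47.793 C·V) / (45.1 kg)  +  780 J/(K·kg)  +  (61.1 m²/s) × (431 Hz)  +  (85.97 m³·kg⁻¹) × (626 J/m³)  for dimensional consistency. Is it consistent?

Dimensions:
  (47.793 C·V) / (45.1 kg):  [kg·m²·s⁻²] / [kg] = m²·s⁻²
  780 J/(K·kg):  J·kg⁻¹·K⁻¹ = N·m·kg⁻¹·K⁻¹ = m²·s⁻²·K⁻¹
  (61.1 m²/s) × (431 Hz):  [m²·s⁻¹] · [s⁻¹] = m²·s⁻²
  (85.97 m³·kg⁻¹) × (626 J/m³):  [kg⁻¹·m³] · [kg·m⁻¹·s⁻²] = m²·s⁻²
The terms do not share a single dimension (m²·s⁻² vs m²·s⁻²·K⁻¹).

No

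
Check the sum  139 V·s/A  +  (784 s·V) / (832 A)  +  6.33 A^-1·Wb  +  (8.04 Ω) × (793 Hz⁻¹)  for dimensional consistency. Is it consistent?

Yes

Work out the base dimensions of each:
  139 V·s/A:  V·s·A⁻¹ = J·C⁻¹·s·A⁻¹ = kg·m²·s⁻²·A⁻²
  (784 s·V) / (832 A):  [kg·m²·s⁻²·A⁻¹] / [A] = kg·m²·s⁻²·A⁻²
  6.33 A^-1·Wb:  Wb·A⁻¹ = V·s·A⁻¹ = kg·m²·s⁻²·A⁻²
  (8.04 Ω) × (793 Hz⁻¹):  [kg·m²·s⁻³·A⁻²] · [s] = kg·m²·s⁻²·A⁻²
Every term reduces to kg·m²·s⁻²·A⁻².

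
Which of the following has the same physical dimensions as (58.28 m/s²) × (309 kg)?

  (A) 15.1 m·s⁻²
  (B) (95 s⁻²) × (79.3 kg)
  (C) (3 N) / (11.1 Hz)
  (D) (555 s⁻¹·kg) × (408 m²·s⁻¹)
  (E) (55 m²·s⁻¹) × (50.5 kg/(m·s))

Reference: [m·s⁻²] · [kg] = kg·m·s⁻².
Each option:
  (A) m·s⁻²
  (B) [s⁻²] · [kg] = kg·s⁻²
  (C) [kg·m·s⁻²] / [s⁻¹] = kg·m·s⁻¹
  (D) [kg·s⁻¹] · [m²·s⁻¹] = kg·m²·s⁻²
  (E) [m²·s⁻¹] · [kg·m⁻¹·s⁻¹] = kg·m·s⁻²  ← same
Only (E) matches kg·m·s⁻².

(E)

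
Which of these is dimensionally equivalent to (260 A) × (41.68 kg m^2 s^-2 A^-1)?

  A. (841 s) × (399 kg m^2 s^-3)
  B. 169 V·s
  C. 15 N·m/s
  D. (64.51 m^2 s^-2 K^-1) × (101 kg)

Reference: [A] · [kg·m²·s⁻²·A⁻¹] = kg·m²·s⁻².
Each option:
  A. [s] · [kg·m²·s⁻³] = kg·m²·s⁻²  ← same
  B. V·s = J·C⁻¹·s = kg·m²·s⁻²·A⁻¹
  C. N·m·s⁻¹ = kg·m·s⁻²·m·s⁻¹ = kg·m²·s⁻³
  D. [m²·s⁻²·K⁻¹] · [kg] = kg·m²·s⁻²·K⁻¹
Only A. matches kg·m²·s⁻².

A.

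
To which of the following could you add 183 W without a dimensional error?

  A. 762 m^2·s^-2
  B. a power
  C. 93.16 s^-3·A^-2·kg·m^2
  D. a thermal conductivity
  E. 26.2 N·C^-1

Reference: W = J·s⁻¹ = kg·m²·s⁻³.
Each option:
  A. m²·s⁻²
  B. [power] = kg·m²·s⁻³  ← same
  C. kg·m²·s⁻³·A⁻²
  D. [thermal conductivity] = kg·m·s⁻³·K⁻¹
  E. N·C⁻¹ = kg·m·s⁻²·(s·A)⁻¹ = kg·m·s⁻³·A⁻¹
Only B. matches kg·m²·s⁻³.

B.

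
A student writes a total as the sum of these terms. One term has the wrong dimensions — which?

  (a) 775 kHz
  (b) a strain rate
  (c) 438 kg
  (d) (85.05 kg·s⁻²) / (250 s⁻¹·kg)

In SI base units:
  (a) Hz = s⁻¹
  (b) [strain rate] = s⁻¹
  (c) kg
  (d) [kg·s⁻²] / [kg·s⁻¹] = s⁻¹
All reduce to s⁻¹ except (c), which is kg.

(c)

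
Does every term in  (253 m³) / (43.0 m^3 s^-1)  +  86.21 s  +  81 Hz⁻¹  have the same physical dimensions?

Yes

In SI base units:
  (253 m³) / (43.0 m^3 s^-1):  [m³] / [m³·s⁻¹] = s
  86.21 s:  s
  81 Hz⁻¹:  Hz⁻¹ = (s⁻¹)⁻¹ = s
Every term reduces to s.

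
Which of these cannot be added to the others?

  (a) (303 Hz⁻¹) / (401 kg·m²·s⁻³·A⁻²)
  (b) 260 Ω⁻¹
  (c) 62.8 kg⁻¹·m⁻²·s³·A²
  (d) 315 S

(a)

Expand each in SI base units:
  (a) [s] / [kg·m²·s⁻³·A⁻²] = kg⁻¹·m⁻²·s⁴·A²
  (b) Ω⁻¹ = (V·A⁻¹)⁻¹ = kg⁻¹·m⁻²·s³·A²
  (c) kg⁻¹·m⁻²·s³·A²
  (d) S = Ω⁻¹ = kg⁻¹·m⁻²·s³·A²
All reduce to kg⁻¹·m⁻²·s³·A² except (a), which is kg⁻¹·m⁻²·s⁴·A².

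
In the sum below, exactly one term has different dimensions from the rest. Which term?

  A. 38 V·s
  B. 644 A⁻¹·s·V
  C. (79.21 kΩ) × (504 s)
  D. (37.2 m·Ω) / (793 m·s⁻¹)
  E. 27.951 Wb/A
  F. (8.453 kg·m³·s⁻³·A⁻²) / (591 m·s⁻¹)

A.

Work out the base dimensions of each:
  A. V·s = J·C⁻¹·s = kg·m²·s⁻²·A⁻¹
  B. V·s·A⁻¹ = J·C⁻¹·s·A⁻¹ = kg·m²·s⁻²·A⁻²
  C. [kg·m²·s⁻³·A⁻²] · [s] = kg·m²·s⁻²·A⁻²
  D. [kg·m³·s⁻³·A⁻²] / [m·s⁻¹] = kg·m²·s⁻²·A⁻²
  E. Wb·A⁻¹ = V·s·A⁻¹ = kg·m²·s⁻²·A⁻²
  F. [kg·m³·s⁻³·A⁻²] / [m·s⁻¹] = kg·m²·s⁻²·A⁻²
All reduce to kg·m²·s⁻²·A⁻² except A., which is kg·m²·s⁻²·A⁻¹.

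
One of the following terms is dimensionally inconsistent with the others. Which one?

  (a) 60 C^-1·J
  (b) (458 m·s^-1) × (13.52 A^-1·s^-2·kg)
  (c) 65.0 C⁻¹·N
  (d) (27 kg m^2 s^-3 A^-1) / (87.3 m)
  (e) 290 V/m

Reduce each to base SI dimensions:
  (a) J·C⁻¹ = N·m·(s·A)⁻¹ = kg·m²·s⁻³·A⁻¹
  (b) [m·s⁻¹] · [kg·s⁻²·A⁻¹] = kg·m·s⁻³·A⁻¹
  (c) N·C⁻¹ = kg·m·s⁻²·(s·A)⁻¹ = kg·m·s⁻³·A⁻¹
  (d) [kg·m²·s⁻³·A⁻¹] / [m] = kg·m·s⁻³·A⁻¹
  (e) V·m⁻¹ = J·C⁻¹·m⁻¹ = kg·m·s⁻³·A⁻¹
All reduce to kg·m·s⁻³·A⁻¹ except (a), which is kg·m²·s⁻³·A⁻¹.

(a)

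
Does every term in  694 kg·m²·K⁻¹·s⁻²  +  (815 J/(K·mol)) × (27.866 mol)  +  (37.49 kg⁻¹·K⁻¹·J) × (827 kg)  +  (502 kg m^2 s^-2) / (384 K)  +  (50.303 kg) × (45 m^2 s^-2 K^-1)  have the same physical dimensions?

Yes

Work out the base dimensions of each:
  694 kg·m²·K⁻¹·s⁻²:  kg·m²·s⁻²·K⁻¹
  (815 J/(K·mol)) × (27.866 mol):  [kg·m²·s⁻²·K⁻¹·mol⁻¹] · [mol] = kg·m²·s⁻²·K⁻¹
  (37.49 kg⁻¹·K⁻¹·J) × (827 kg):  [m²·s⁻²·K⁻¹] · [kg] = kg·m²·s⁻²·K⁻¹
  (502 kg m^2 s^-2) / (384 K):  [kg·m²·s⁻²] / [K] = kg·m²·s⁻²·K⁻¹
  (50.303 kg) × (45 m^2 s^-2 K^-1):  [kg] · [m²·s⁻²·K⁻¹] = kg·m²·s⁻²·K⁻¹
Every term reduces to kg·m²·s⁻²·K⁻¹.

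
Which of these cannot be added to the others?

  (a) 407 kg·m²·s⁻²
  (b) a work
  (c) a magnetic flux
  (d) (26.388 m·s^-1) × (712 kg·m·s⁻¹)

Work out the base dimensions of each:
  (a) kg·m²·s⁻²
  (b) [work] = kg·m²·s⁻²
  (c) [magnetic flux] = kg·m²·s⁻²·A⁻¹
  (d) [m·s⁻¹] · [kg·m·s⁻¹] = kg·m²·s⁻²
All reduce to kg·m²·s⁻² except (c), which is kg·m²·s⁻²·A⁻¹.

(c)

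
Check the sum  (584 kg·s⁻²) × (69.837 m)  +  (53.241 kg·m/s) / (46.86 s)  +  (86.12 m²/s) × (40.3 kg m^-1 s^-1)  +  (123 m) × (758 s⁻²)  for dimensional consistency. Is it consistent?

Dimensions:
  (584 kg·s⁻²) × (69.837 m):  [kg·s⁻²] · [m] = kg·m·s⁻²
  (53.241 kg·m/s) / (46.86 s):  [kg·m·s⁻¹] / [s] = kg·m·s⁻²
  (86.12 m²/s) × (40.3 kg m^-1 s^-1):  [m²·s⁻¹] · [kg·m⁻¹·s⁻¹] = kg·m·s⁻²
  (123 m) × (758 s⁻²):  [m] · [s⁻²] = m·s⁻²
The terms do not share a single dimension (kg·m·s⁻² vs m·s⁻²).

No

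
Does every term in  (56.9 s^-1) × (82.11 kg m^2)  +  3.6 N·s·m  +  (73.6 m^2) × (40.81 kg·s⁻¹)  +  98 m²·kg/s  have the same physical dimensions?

Work out the base dimensions of each:
  (56.9 s^-1) × (82.11 kg m^2):  [s⁻¹] · [kg·m²] = kg·m²·s⁻¹
  3.6 N·s·m:  N·m·s = kg·m·s⁻²·m·s = kg·m²·s⁻¹
  (73.6 m^2) × (40.81 kg·s⁻¹):  [m²] · [kg·s⁻¹] = kg·m²·s⁻¹
  98 m²·kg/s:  kg·m²·s⁻¹
Every term reduces to kg·m²·s⁻¹.

Yes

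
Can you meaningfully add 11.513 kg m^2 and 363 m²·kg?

Reduce each to base SI dimensions:
  11.513 kg m^2:  kg·m²
  363 m²·kg:  kg·m²
Both are kg·m², so they have the same dimensions and can be added.

Yes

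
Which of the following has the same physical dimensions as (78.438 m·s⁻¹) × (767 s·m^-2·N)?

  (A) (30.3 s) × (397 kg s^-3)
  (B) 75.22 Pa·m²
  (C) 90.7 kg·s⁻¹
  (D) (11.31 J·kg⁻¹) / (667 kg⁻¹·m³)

(A)

Reference: [m·s⁻¹] · [kg·m⁻¹·s⁻¹] = kg·s⁻².
Each option:
  (A) [s] · [kg·s⁻³] = kg·s⁻²  ← same
  (B) Pa·m² = N·m⁻²·m² = kg·m·s⁻²
  (C) kg·s⁻¹
  (D) [m²·s⁻²] / [kg⁻¹·m³] = kg·m⁻¹·s⁻²
Only (A) matches kg·s⁻².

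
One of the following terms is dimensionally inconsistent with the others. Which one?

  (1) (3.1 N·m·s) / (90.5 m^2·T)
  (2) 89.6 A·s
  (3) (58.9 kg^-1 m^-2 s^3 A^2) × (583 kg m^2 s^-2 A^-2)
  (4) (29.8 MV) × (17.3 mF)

Work out the base dimensions of each:
  (1) [kg·m²·s⁻¹] / [kg·m²·s⁻²·A⁻¹] = s·A
  (2) A·s = s·A
  (3) [kg⁻¹·m⁻²·s³·A²] · [kg·m²·s⁻²·A⁻²] = s
  (4) [kg·m²·s⁻³·A⁻¹] · [kg⁻¹·m⁻²·s⁴·A²] = s·A
All reduce to s·A except (3), which is s.

(3)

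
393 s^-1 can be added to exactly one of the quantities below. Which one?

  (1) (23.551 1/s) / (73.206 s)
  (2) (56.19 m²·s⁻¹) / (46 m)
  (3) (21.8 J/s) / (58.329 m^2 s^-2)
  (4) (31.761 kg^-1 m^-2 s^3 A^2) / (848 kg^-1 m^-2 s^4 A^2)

Reference: s⁻¹.
Each option:
  (1) [s⁻¹] / [s] = s⁻²
  (2) [m²·s⁻¹] / [m] = m·s⁻¹
  (3) [kg·m²·s⁻³] / [m²·s⁻²] = kg·s⁻¹
  (4) [kg⁻¹·m⁻²·s³·A²] / [kg⁻¹·m⁻²·s⁴·A²] = s⁻¹  ← same
Only (4) matches s⁻¹.

(4)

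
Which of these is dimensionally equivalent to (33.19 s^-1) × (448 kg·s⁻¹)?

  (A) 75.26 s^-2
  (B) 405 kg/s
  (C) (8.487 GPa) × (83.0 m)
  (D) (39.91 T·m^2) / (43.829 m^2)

(C)

Reference: [s⁻¹] · [kg·s⁻¹] = kg·s⁻².
Each option:
  (A) s⁻²
  (B) kg·s⁻¹
  (C) [kg·m⁻¹·s⁻²] · [m] = kg·s⁻²  ← same
  (D) [kg·m²·s⁻²·A⁻¹] / [m²] = kg·s⁻²·A⁻¹
Only (C) matches kg·s⁻².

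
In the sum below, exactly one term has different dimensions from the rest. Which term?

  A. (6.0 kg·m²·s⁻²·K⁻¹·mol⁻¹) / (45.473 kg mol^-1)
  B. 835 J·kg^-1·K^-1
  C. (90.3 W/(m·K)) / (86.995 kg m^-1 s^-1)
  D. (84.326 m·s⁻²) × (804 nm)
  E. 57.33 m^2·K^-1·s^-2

Dimensions:
  A. [kg·m²·s⁻²·K⁻¹·mol⁻¹] / [kg·mol⁻¹] = m²·s⁻²·K⁻¹
  B. J·kg⁻¹·K⁻¹ = N·m·kg⁻¹·K⁻¹ = m²·s⁻²·K⁻¹
  C. [kg·m·s⁻³·K⁻¹] / [kg·m⁻¹·s⁻¹] = m²·s⁻²·K⁻¹
  D. [m·s⁻²] · [m] = m²·s⁻²
  E. m²·s⁻²·K⁻¹
All reduce to m²·s⁻²·K⁻¹ except D., which is m²·s⁻².

D.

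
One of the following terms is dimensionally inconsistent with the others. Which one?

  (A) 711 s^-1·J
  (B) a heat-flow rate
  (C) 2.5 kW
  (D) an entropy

(D)

Reduce each to base SI dimensions:
  (A) J·s⁻¹ = N·m·s⁻¹ = kg·m²·s⁻³
  (B) [heat-flow rate] = kg·m²·s⁻³
  (C) W = J·s⁻¹ = kg·m²·s⁻³
  (D) [entropy] = kg·m²·s⁻²·K⁻¹
All reduce to kg·m²·s⁻³ except (D), which is kg·m²·s⁻²·K⁻¹.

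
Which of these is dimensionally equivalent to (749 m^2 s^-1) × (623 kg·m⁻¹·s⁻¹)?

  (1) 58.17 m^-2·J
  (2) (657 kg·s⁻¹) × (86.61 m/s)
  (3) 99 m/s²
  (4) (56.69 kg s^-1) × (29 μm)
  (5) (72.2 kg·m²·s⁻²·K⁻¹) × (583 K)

Reference: [m²·s⁻¹] · [kg·m⁻¹·s⁻¹] = kg·m·s⁻².
Each option:
  (1) J·m⁻² = N·m·m⁻² = kg·s⁻²
  (2) [kg·s⁻¹] · [m·s⁻¹] = kg·m·s⁻²  ← same
  (3) m·s⁻²
  (4) [kg·s⁻¹] · [m] = kg·m·s⁻¹
  (5) [kg·m²·s⁻²·K⁻¹] · [K] = kg·m²·s⁻²
Only (2) matches kg·m·s⁻².

(2)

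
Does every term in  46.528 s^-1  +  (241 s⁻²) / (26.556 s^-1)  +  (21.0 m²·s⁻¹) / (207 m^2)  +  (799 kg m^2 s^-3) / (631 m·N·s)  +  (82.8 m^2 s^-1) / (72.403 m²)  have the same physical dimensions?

No

Reduce each to base SI dimensions:
  46.528 s^-1:  s⁻¹
  (241 s⁻²) / (26.556 s^-1):  [s⁻²] / [s⁻¹] = s⁻¹
  (21.0 m²·s⁻¹) / (207 m^2):  [m²·s⁻¹] / [m²] = s⁻¹
  (799 kg m^2 s^-3) / (631 m·N·s):  [kg·m²·s⁻³] / [kg·m²·s⁻¹] = s⁻²
  (82.8 m^2 s^-1) / (72.403 m²):  [m²·s⁻¹] / [m²] = s⁻¹
The terms do not share a single dimension (s⁻² vs s⁻¹).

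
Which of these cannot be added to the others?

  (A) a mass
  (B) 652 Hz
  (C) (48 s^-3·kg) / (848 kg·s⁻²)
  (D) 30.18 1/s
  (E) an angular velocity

(A)

Dimensions:
  (A) [mass] = kg
  (B) Hz = s⁻¹
  (C) [kg·s⁻³] / [kg·s⁻²] = s⁻¹
  (D) s⁻¹
  (E) [angular velocity] = s⁻¹
All reduce to s⁻¹ except (A), which is kg.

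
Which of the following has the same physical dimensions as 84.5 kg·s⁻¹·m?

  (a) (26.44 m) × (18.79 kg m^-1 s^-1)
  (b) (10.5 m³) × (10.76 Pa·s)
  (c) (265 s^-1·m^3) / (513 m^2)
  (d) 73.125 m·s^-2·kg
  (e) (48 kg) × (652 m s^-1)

(e)

Reference: kg·m·s⁻¹.
Each option:
  (a) [m] · [kg·m⁻¹·s⁻¹] = kg·s⁻¹
  (b) [m³] · [kg·m⁻¹·s⁻¹] = kg·m²·s⁻¹
  (c) [m³·s⁻¹] / [m²] = m·s⁻¹
  (d) kg·m·s⁻²
  (e) [kg] · [m·s⁻¹] = kg·m·s⁻¹  ← same
Only (e) matches kg·m·s⁻¹.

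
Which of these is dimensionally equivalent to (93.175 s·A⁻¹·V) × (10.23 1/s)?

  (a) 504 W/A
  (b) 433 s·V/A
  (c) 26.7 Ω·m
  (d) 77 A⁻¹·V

Reference: [kg·m²·s⁻²·A⁻²] · [s⁻¹] = kg·m²·s⁻³·A⁻².
Each option:
  (a) W·A⁻¹ = J·s⁻¹·A⁻¹ = kg·m²·s⁻³·A⁻¹
  (b) V·s·A⁻¹ = J·C⁻¹·s·A⁻¹ = kg·m²·s⁻²·A⁻²
  (c) Ω·m = V·A⁻¹·m = kg·m³·s⁻³·A⁻²
  (d) V·A⁻¹ = J·C⁻¹·A⁻¹ = kg·m²·s⁻³·A⁻²  ← same
Only (d) matches kg·m²·s⁻³·A⁻².

(d)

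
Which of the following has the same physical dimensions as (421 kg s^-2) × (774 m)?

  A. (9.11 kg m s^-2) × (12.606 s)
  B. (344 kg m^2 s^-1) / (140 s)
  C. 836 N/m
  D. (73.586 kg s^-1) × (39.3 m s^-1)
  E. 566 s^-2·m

Reference: [kg·s⁻²] · [m] = kg·m·s⁻².
Each option:
  A. [kg·m·s⁻²] · [s] = kg·m·s⁻¹
  B. [kg·m²·s⁻¹] / [s] = kg·m²·s⁻²
  C. N·m⁻¹ = kg·m·s⁻²·m⁻¹ = kg·s⁻²
  D. [kg·s⁻¹] · [m·s⁻¹] = kg·m·s⁻²  ← same
  E. m·s⁻²
Only D. matches kg·m·s⁻².

D.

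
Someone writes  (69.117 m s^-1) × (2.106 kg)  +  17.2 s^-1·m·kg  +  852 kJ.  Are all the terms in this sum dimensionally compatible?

Dimensions:
  (69.117 m s^-1) × (2.106 kg):  [m·s⁻¹] · [kg] = kg·m·s⁻¹
  17.2 s^-1·m·kg:  kg·m·s⁻¹
  852 kJ:  J = N·m = kg·m²·s⁻²
The terms do not share a single dimension (kg·m²·s⁻² vs kg·m·s⁻¹).

No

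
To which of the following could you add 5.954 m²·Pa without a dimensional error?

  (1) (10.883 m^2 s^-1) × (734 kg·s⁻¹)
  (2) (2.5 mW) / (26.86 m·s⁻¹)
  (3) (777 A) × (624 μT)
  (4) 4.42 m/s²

(2)

Reference: Pa·m² = N·m⁻²·m² = kg·m·s⁻².
Each option:
  (1) [m²·s⁻¹] · [kg·s⁻¹] = kg·m²·s⁻²
  (2) [kg·m²·s⁻³] / [m·s⁻¹] = kg·m·s⁻²  ← same
  (3) [A] · [kg·s⁻²·A⁻¹] = kg·s⁻²
  (4) m·s⁻²
Only (2) matches kg·m·s⁻².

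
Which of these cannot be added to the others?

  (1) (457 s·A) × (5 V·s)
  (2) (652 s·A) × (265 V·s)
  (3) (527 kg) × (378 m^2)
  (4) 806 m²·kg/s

(3)

In SI base units:
  (1) [s·A] · [kg·m²·s⁻²·A⁻¹] = kg·m²·s⁻¹
  (2) [s·A] · [kg·m²·s⁻²·A⁻¹] = kg·m²·s⁻¹
  (3) [kg] · [m²] = kg·m²
  (4) kg·m²·s⁻¹
All reduce to kg·m²·s⁻¹ except (3), which is kg·m².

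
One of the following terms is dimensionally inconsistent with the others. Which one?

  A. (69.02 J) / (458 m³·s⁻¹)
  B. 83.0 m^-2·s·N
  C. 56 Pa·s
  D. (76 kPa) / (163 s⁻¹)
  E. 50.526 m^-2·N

Reduce each to base SI dimensions:
  A. [kg·m²·s⁻²] / [m³·s⁻¹] = kg·m⁻¹·s⁻¹
  B. N·s·m⁻² = kg·m·s⁻²·s·m⁻² = kg·m⁻¹·s⁻¹
  C. Pa·s = N·m⁻²·s = kg·m⁻¹·s⁻¹
  D. [kg·m⁻¹·s⁻²] / [s⁻¹] = kg·m⁻¹·s⁻¹
  E. N·m⁻² = kg·m·s⁻²·m⁻² = kg·m⁻¹·s⁻²
All reduce to kg·m⁻¹·s⁻¹ except E., which is kg·m⁻¹·s⁻².

E.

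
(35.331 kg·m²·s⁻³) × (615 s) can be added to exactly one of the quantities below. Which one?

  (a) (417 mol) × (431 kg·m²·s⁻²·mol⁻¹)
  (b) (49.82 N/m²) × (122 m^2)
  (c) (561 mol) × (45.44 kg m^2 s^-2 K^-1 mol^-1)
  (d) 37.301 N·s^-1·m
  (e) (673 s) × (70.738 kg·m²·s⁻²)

(a)

Reference: [kg·m²·s⁻³] · [s] = kg·m²·s⁻².
Each option:
  (a) [mol] · [kg·m²·s⁻²·mol⁻¹] = kg·m²·s⁻²  ← same
  (b) [kg·m⁻¹·s⁻²] · [m²] = kg·m·s⁻²
  (c) [mol] · [kg·m²·s⁻²·K⁻¹·mol⁻¹] = kg·m²·s⁻²·K⁻¹
  (d) N·m·s⁻¹ = kg·m·s⁻²·m·s⁻¹ = kg·m²·s⁻³
  (e) [s] · [kg·m²·s⁻²] = kg·m²·s⁻¹
Only (a) matches kg·m²·s⁻².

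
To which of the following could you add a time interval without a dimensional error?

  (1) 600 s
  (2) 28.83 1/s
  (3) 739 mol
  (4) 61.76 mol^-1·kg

(1)

Reference: [time interval] = s.
Each option:
  (1) s  ← same
  (2) s⁻¹
  (3) mol
  (4) kg·mol⁻¹
Only (1) matches s.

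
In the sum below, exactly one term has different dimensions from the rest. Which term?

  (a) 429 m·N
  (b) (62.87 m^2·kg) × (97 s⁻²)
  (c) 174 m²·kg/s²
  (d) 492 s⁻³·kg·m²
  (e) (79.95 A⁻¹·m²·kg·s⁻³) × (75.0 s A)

Dimensions:
  (a) N·m = kg·m·s⁻²·m = kg·m²·s⁻²
  (b) [kg·m²] · [s⁻²] = kg·m²·s⁻²
  (c) kg·m²·s⁻²
  (d) kg·m²·s⁻³
  (e) [kg·m²·s⁻³·A⁻¹] · [s·A] = kg·m²·s⁻²
All reduce to kg·m²·s⁻² except (d), which is kg·m²·s⁻³.

(d)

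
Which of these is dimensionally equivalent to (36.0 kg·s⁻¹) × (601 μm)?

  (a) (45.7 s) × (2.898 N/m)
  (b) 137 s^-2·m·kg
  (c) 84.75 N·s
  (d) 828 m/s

Reference: [kg·s⁻¹] · [m] = kg·m·s⁻¹.
Each option:
  (a) [s] · [kg·s⁻²] = kg·s⁻¹
  (b) kg·m·s⁻²
  (c) N·s = kg·m·s⁻²·s = kg·m·s⁻¹  ← same
  (d) m·s⁻¹
Only (c) matches kg·m·s⁻¹.

(c)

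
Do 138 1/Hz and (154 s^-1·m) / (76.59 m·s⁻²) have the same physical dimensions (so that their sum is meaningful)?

Yes

Work out the base dimensions of each:
  138 1/Hz:  Hz⁻¹ = (s⁻¹)⁻¹ = s
  (154 s^-1·m) / (76.59 m·s⁻²):  [m·s⁻¹] / [m·s⁻²] = s
Both are s, so they have the same dimensions and can be added.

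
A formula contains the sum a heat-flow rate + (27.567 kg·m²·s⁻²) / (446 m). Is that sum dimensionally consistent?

Reduce each to base SI dimensions:
  a heat-flow rate:  [heat-flow rate] = kg·m²·s⁻³
  (27.567 kg·m²·s⁻²) / (446 m):  [kg·m²·s⁻²] / [m] = kg·m·s⁻²
kg·m²·s⁻³ ≠ kg·m·s⁻², so they cannot be added.

No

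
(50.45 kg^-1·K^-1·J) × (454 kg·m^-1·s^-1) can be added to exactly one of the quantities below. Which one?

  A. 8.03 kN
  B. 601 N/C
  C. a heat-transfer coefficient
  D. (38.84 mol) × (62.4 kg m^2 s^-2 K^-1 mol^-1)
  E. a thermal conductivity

E.

Reference: [m²·s⁻²·K⁻¹] · [kg·m⁻¹·s⁻¹] = kg·m·s⁻³·K⁻¹.
Each option:
  A. N = kg·m·s⁻²
  B. N·C⁻¹ = kg·m·s⁻²·(s·A)⁻¹ = kg·m·s⁻³·A⁻¹
  C. [heat-transfer coefficient] = kg·s⁻³·K⁻¹
  D. [mol] · [kg·m²·s⁻²·K⁻¹·mol⁻¹] = kg·m²·s⁻²·K⁻¹
  E. [thermal conductivity] = kg·m·s⁻³·K⁻¹  ← same
Only E. matches kg·m·s⁻³·K⁻¹.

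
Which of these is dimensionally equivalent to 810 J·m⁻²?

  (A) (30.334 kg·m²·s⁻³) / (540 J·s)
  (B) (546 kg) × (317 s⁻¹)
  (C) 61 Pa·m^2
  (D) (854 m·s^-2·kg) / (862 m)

Reference: J·m⁻² = N·m·m⁻² = kg·s⁻².
Each option:
  (A) [kg·m²·s⁻³] / [kg·m²·s⁻¹] = s⁻²
  (B) [kg] · [s⁻¹] = kg·s⁻¹
  (C) Pa·m² = N·m⁻²·m² = kg·m·s⁻²
  (D) [kg·m·s⁻²] / [m] = kg·s⁻²  ← same
Only (D) matches kg·s⁻².

(D)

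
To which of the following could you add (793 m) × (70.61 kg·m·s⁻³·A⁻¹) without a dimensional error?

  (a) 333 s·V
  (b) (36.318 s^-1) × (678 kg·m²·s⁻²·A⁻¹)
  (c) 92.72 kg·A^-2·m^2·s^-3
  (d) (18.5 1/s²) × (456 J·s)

Reference: [m] · [kg·m·s⁻³·A⁻¹] = kg·m²·s⁻³·A⁻¹.
Each option:
  (a) V·s = J·C⁻¹·s = kg·m²·s⁻²·A⁻¹
  (b) [s⁻¹] · [kg·m²·s⁻²·A⁻¹] = kg·m²·s⁻³·A⁻¹  ← same
  (c) kg·m²·s⁻³·A⁻²
  (d) [s⁻²] · [kg·m²·s⁻¹] = kg·m²·s⁻³
Only (b) matches kg·m²·s⁻³·A⁻¹.

(b)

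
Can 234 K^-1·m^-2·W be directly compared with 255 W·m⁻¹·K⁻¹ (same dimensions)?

No

Reduce each to base SI dimensions:
  234 K^-1·m^-2·W:  W·m⁻²·K⁻¹ = J·s⁻¹·m⁻²·K⁻¹ = kg·s⁻³·K⁻¹
  255 W·m⁻¹·K⁻¹:  W·m⁻¹·K⁻¹ = J·s⁻¹·m⁻¹·K⁻¹ = kg·m·s⁻³·K⁻¹
kg·s⁻³·K⁻¹ ≠ kg·m·s⁻³·K⁻¹, so they cannot be added.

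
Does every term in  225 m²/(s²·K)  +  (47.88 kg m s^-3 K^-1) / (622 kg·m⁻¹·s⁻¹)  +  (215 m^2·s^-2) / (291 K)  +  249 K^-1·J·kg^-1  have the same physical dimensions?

Yes

In SI base units:
  225 m²/(s²·K):  m²·s⁻²·K⁻¹
  (47.88 kg m s^-3 K^-1) / (622 kg·m⁻¹·s⁻¹):  [kg·m·s⁻³·K⁻¹] / [kg·m⁻¹·s⁻¹] = m²·s⁻²·K⁻¹
  (215 m^2·s^-2) / (291 K):  [m²·s⁻²] / [K] = m²·s⁻²·K⁻¹
  249 K^-1·J·kg^-1:  J·kg⁻¹·K⁻¹ = N·m·kg⁻¹·K⁻¹ = m²·s⁻²·K⁻¹
Every term reduces to m²·s⁻²·K⁻¹.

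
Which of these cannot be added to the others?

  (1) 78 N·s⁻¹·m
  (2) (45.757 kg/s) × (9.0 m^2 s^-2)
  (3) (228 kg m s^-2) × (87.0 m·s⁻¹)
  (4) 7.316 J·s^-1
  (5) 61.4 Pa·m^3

(5)

Dimensions:
  (1) N·m·s⁻¹ = kg·m·s⁻²·m·s⁻¹ = kg·m²·s⁻³
  (2) [kg·s⁻¹] · [m²·s⁻²] = kg·m²·s⁻³
  (3) [kg·m·s⁻²] · [m·s⁻¹] = kg·m²·s⁻³
  (4) J·s⁻¹ = N·m·s⁻¹ = kg·m²·s⁻³
  (5) Pa·m³ = N·m⁻²·m³ = kg·m²·s⁻²
All reduce to kg·m²·s⁻³ except (5), which is kg·m²·s⁻².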